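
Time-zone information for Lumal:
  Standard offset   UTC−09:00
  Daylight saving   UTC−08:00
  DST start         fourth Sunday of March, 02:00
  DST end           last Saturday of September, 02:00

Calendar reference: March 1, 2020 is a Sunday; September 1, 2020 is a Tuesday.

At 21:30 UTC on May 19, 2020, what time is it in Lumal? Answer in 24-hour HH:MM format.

1 March 2020 is a Sunday, so the first Sunday is March 1 and the fourth is March 22.
1 September 2020 is a Tuesday, so Saturdays fall on 5, 12, 19, 26; the last is September 26.
At the standard offset (UTC−09:00), 21:30 UTC − 9h = 12:30 Lumal standard time.
The standard-time date in Lumal, May 19, 2020, falls between 22 March and 26 September, so daylight saving is in effect and Lumal is at UTC−08:00.
21:30 UTC − 8h = 13:30 local.

13:30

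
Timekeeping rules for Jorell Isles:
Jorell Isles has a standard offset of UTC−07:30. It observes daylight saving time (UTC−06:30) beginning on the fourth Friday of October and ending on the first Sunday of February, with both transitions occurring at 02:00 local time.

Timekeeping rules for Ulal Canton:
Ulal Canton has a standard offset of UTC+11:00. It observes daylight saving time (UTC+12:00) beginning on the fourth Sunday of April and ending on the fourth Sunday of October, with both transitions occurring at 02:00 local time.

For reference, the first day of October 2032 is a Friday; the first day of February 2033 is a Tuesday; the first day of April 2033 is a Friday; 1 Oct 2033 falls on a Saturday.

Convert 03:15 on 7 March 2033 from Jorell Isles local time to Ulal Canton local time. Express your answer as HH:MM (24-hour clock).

1 October 2032 is a Friday, so the first Friday is October 1 and the fourth is October 22.
1 February 2033 is a Tuesday, so the first Sunday is February 6.
Daylight saving runs 22 October 2032 – 6 February 2033; 7 March 2033 is outside that window, so Jorell Isles is on standard time at UTC−07:30.
03:15 Jorell Isles + 7h30m = 10:45 UTC.
1 April 2033 is a Friday, so the first Sunday is April 3 and the fourth is April 24.
1 October 2033 is a Saturday, so the first Sunday is October 2 and the fourth is October 23.
At the standard offset (UTC+11:00), 10:45 UTC + 11h = 21:45 Ulal Canton standard time.
The standard-time date in Ulal Canton, 7 March 2033, is outside the daylight-saving period (24 April – 23 October), so Ulal Canton is on standard time, UTC+11:00.
10:45 UTC + 11h = 21:45 Ulal Canton.

21:45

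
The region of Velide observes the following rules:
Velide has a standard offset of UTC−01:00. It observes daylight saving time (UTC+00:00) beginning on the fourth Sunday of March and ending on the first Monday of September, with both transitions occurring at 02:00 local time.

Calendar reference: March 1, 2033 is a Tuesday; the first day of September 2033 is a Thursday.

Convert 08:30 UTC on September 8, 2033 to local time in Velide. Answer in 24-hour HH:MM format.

07:30

1 March 2033 is a Tuesday, so the first Sunday is March 6 and the fourth is March 27.
1 September 2033 is a Thursday, so the first Monday is September 5.
At the standard offset (UTC−01:00), 08:30 UTC − 1h = 07:30 Velide standard time.
The standard-time date in Velide, September 8, 2033, does not fall between 27 March and 5 September, so daylight saving is not in effect and Velide is at UTC−01:00.
08:30 UTC − 1h = 07:30 local.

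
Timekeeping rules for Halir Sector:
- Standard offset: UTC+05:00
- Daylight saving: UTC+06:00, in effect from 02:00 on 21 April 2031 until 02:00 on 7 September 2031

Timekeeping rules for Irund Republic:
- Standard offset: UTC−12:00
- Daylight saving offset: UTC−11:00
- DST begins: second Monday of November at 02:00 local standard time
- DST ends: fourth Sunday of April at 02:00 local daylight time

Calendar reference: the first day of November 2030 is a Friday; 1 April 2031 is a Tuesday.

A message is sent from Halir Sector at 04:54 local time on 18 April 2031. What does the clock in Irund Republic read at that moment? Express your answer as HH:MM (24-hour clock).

18 April 2031 is outside the daylight-saving period (21 April – 7 September), so Halir Sector is on standard time, UTC+05:00.
04:54 Halir Sector − 5h = 23:54 UTC (rolling into the previous day, 17 April 2031).
1 November 2030 is a Friday, so the first Monday is November 4 and the second is November 11.
1 April 2031 is a Tuesday, so the first Sunday is April 6 and the fourth is April 27.
At the standard offset (UTC−12:00), 23:54 UTC − 12h = 11:54 Irund Republic standard time.
Daylight saving runs 11 November 2030 – 27 April 2031; the standard-time date in Irund Republic, 17 April 2031, is inside that window, so Irund Republic is at UTC−11:00.
23:54 UTC − 11h = 12:54 Irund Republic.

12:54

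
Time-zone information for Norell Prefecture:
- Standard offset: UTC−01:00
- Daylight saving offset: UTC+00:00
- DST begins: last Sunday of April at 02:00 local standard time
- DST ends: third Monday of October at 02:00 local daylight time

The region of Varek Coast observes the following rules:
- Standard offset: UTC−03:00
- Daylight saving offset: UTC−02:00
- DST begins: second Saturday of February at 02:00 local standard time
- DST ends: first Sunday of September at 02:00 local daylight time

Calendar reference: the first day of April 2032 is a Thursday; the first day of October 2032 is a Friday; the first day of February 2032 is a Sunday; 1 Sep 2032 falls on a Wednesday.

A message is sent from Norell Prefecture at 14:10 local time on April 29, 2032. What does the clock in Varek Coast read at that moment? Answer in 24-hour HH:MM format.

1 April 2032 is a Thursday, so Sundays fall on 4, 11, 18, 25; the last is April 25.
1 October 2032 is a Friday, so the first Monday is October 4 and the third is October 18.
April 29, 2032 lies within the daylight-saving period (25 April – 18 October), so Norell Prefecture is on daylight time, UTC+00:00.
14:10 Norell Prefecture − 0h = 14:10 UTC.
1 February 2032 is a Sunday, so the first Saturday is February 7 and the second is February 14.
1 September 2032 is a Wednesday, so the first Sunday is September 5.
At the standard offset (UTC−03:00), 14:10 UTC − 3h = 11:10 Varek Coast standard time.
The standard-time date in Varek Coast, April 29, 2032, lies within the daylight-saving period (14 February – 5 September), so Varek Coast is on daylight time, UTC−02:00.
14:10 UTC − 2h = 12:10 Varek Coast.

12:10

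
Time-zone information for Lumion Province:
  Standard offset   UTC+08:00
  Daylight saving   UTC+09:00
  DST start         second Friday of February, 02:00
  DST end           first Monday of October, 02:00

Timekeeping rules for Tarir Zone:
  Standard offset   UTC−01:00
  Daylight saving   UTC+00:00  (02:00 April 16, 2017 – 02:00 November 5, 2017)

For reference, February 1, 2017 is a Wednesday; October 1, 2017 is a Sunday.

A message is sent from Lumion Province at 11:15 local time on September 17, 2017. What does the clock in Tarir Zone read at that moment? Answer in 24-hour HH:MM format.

02:15

1 February 2017 is a Wednesday, so the first Friday is February 3 and the second is February 10.
1 October 2017 is a Sunday, so the first Monday is October 2.
Daylight saving runs 10 February – 2 October; September 17, 2017 is inside that window, so Lumion Province is at UTC+09:00.
11:15 Lumion Province − 9h = 02:15 UTC.
At the standard offset (UTC−01:00), 02:15 UTC − 1h = 01:15 Tarir Zone standard time.
The standard-time date in Tarir Zone, September 17, 2017, lies within the daylight-saving period (16 April – 5 November), so Tarir Zone is on daylight time, UTC+00:00.
02:15 UTC + 0h = 02:15 Tarir Zone.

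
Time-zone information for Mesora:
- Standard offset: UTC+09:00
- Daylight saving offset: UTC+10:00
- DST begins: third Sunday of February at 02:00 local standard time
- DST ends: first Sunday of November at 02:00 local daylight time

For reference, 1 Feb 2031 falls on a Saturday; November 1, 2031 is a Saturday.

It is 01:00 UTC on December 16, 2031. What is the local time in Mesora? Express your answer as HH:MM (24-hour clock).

1 February 2031 is a Saturday, so the first Sunday is February 2 and the third is February 16.
1 November 2031 is a Saturday, so the first Sunday is November 2.
At the standard offset (UTC+09:00), 01:00 UTC + 9h = 10:00 Mesora standard time.
Daylight saving runs 16 February – 2 November; the standard-time date in Mesora, December 16, 2031, is outside that window, so Mesora is on standard time at UTC+09:00.
01:00 UTC + 9h = 10:00 local.

10:00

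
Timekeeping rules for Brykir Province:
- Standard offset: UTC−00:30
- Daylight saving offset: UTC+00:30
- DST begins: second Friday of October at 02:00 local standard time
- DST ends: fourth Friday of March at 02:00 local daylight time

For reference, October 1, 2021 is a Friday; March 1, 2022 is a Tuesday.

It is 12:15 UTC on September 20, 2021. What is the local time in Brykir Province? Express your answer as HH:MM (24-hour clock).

11:45

1 October 2021 is a Friday, so the first Friday is October 1 and the second is October 8.
1 March 2022 is a Tuesday, so the first Friday is March 4 and the fourth is March 25.
At the standard offset (UTC−00:30), 12:15 UTC − 0h30m = 11:45 Brykir Province standard time.
The standard-time date in Brykir Province, September 20, 2021, does not fall between 8 October 2021 and 25 March 2022, so daylight saving is not in effect and Brykir Province is at UTC−00:30.
12:15 UTC − 0h30m = 11:45 local.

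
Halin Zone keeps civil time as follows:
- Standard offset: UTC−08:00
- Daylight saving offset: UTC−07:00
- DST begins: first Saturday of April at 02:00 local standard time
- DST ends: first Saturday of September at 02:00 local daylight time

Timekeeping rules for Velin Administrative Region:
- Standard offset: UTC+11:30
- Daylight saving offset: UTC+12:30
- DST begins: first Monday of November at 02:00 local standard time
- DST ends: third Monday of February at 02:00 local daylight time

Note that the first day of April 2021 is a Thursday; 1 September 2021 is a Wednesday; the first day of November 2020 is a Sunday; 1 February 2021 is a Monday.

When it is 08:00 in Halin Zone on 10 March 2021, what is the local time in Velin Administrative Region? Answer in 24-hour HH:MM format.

03:30

1 April 2021 is a Thursday, so the first Saturday is April 3.
1 September 2021 is a Wednesday, so the first Saturday is September 4.
10 March 2021 is outside the daylight-saving period (3 April – 4 September), so Halin Zone is on standard time, UTC−08:00.
08:00 Halin Zone + 8h = 16:00 UTC.
1 November 2020 is a Sunday, so the first Monday is November 2.
1 February 2021 is a Monday, so the first Monday is February 1 and the third is February 15.
At the standard offset (UTC+11:30), 16:00 UTC + 11h30m = 03:30 Velin Administrative Region standard time (rolling into the next day, 11 March 2021).
The standard-time date in Velin Administrative Region, 11 March 2021, does not fall between 2 November 2020 and 15 February 2021, so daylight saving is not in effect and Velin Administrative Region is at UTC+11:30.
16:00 UTC + 11h30m = 03:30 Velin Administrative Region (rolling into the next day, 11 March 2021).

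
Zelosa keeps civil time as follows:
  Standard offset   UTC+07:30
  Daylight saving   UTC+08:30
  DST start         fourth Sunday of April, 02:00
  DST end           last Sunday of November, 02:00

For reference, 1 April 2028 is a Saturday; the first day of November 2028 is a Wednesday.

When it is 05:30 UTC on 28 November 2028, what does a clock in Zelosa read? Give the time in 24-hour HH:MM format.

13:00

1 April 2028 is a Saturday, so the first Sunday is April 2 and the fourth is April 23.
1 November 2028 is a Wednesday, so Sundays fall on 5, 12, 19, 26; the last is November 26.
At the standard offset (UTC+07:30), 05:30 UTC + 7h30m = 13:00 Zelosa standard time.
The standard-time date in Zelosa, 28 November 2028, does not fall between 23 April and 26 November, so daylight saving is not in effect and Zelosa is at UTC+07:30.
05:30 UTC + 7h30m = 13:00 local.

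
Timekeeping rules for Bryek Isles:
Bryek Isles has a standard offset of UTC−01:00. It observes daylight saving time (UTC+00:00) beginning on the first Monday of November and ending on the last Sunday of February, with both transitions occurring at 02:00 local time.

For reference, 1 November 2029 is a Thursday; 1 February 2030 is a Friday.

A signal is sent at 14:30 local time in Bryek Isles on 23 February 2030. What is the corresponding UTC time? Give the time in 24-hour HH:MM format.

1 November 2029 is a Thursday, so the first Monday is November 5.
1 February 2030 is a Friday, so Sundays fall on 3, 10, 17, 24; the last is February 24.
23 February 2030 lies within the daylight-saving period (5 November 2029 – 24 February 2030), so Bryek Isles is on daylight time, UTC+00:00.
14:30 local − 0h = 14:30 UTC.

14:30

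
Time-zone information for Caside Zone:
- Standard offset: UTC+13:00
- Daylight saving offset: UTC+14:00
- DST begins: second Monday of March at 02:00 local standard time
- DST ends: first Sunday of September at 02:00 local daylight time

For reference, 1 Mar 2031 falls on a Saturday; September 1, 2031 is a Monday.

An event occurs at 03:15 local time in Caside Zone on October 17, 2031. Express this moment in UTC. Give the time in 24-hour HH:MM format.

1 March 2031 is a Saturday, so the first Monday is March 3 and the second is March 10.
1 September 2031 is a Monday, so the first Sunday is September 7.
October 17, 2031 does not fall between 10 March and 7 September, so daylight saving is not in effect and Caside Zone is at UTC+13:00.
03:15 local − 13h = 14:15 UTC (rolling into the previous day, 16 October 2031).

14:15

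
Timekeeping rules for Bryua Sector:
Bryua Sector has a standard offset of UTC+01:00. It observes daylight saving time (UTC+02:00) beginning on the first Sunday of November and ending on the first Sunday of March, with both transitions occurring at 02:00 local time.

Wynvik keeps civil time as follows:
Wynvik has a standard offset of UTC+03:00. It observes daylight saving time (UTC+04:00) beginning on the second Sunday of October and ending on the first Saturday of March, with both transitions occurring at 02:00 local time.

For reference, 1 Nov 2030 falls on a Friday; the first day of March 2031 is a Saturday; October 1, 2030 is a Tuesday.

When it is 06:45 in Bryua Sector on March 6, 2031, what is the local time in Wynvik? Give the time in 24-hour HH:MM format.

08:45

1 November 2030 is a Friday, so the first Sunday is November 3.
1 March 2031 is a Saturday, so the first Sunday is March 2.
Daylight saving runs 3 November 2030 – 2 March 2031; March 6, 2031 is outside that window, so Bryua Sector is on standard time at UTC+01:00.
06:45 Bryua Sector − 1h = 05:45 UTC.
1 October 2030 is a Tuesday, so the first Sunday is October 6 and the second is October 13.
1 March 2031 is a Saturday, so the first Saturday is March 1.
At the standard offset (UTC+03:00), 05:45 UTC + 3h = 08:45 Wynvik standard time.
The standard-time date in Wynvik, March 6, 2031, does not fall between 13 October 2030 and 1 March 2031, so daylight saving is not in effect and Wynvik is at UTC+03:00.
05:45 UTC + 3h = 08:45 Wynvik.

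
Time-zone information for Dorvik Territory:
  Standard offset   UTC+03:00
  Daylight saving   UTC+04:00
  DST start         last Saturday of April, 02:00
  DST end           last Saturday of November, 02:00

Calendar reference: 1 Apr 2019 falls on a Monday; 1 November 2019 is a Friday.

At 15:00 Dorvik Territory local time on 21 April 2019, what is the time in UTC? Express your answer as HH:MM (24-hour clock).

12:00

1 April 2019 is a Monday, so Saturdays fall on 6, 13, 20, 27; the last is April 27.
1 November 2019 is a Friday, so Saturdays fall on 2, 9, 16, 23, 30; the last is November 30.
Daylight saving runs 27 April – 30 November; 21 April 2019 is outside that window, so Dorvik Territory is on standard time at UTC+03:00.
15:00 local − 3h = 12:00 UTC.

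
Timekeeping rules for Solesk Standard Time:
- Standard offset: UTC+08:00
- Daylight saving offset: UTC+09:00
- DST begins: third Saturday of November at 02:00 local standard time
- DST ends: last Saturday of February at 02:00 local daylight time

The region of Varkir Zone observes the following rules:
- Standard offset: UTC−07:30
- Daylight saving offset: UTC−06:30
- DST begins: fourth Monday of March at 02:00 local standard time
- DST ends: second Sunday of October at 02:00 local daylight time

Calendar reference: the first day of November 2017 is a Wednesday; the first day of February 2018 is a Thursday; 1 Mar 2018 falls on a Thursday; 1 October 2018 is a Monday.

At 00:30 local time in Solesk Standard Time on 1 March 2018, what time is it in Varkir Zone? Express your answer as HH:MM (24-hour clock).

1 November 2017 is a Wednesday, so the first Saturday is November 4 and the third is November 18.
1 February 2018 is a Thursday, so Saturdays fall on 3, 10, 17, 24; the last is February 24.
1 March 2018 is outside the daylight-saving period (18 November 2017 – 24 February 2018), so Solesk Standard Time is on standard time, UTC+08:00.
00:30 Solesk Standard Time − 8h = 16:30 UTC (rolling into the previous day, 28 February 2018).
1 March 2018 is a Thursday, so the first Monday is March 5 and the fourth is March 26.
1 October 2018 is a Monday, so the first Sunday is October 7 and the second is October 14.
At the standard offset (UTC−07:30), 16:30 UTC − 7h30m = 09:00 Varkir Zone standard time.
The standard-time date in Varkir Zone, 28 February 2018, is outside the daylight-saving period (26 March – 14 October), so Varkir Zone is on standard time, UTC−07:30.
16:30 UTC − 7h30m = 09:00 Varkir Zone.

09:00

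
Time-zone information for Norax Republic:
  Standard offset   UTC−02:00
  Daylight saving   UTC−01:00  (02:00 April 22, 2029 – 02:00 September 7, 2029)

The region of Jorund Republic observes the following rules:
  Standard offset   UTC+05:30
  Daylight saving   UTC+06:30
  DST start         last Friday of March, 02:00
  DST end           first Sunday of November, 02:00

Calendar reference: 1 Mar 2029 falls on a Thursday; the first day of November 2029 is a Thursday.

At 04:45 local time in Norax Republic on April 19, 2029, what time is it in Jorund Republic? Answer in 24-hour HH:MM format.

April 19, 2029 is outside the daylight-saving period (22 April – 7 September), so Norax Republic is on standard time, UTC−02:00.
04:45 Norax Republic + 2h = 06:45 UTC.
1 March 2029 is a Thursday, so Fridays fall on 2, 9, 16, 23, 30; the last is March 30.
1 November 2029 is a Thursday, so the first Sunday is November 4.
At the standard offset (UTC+05:30), 06:45 UTC + 5h30m = 12:15 Jorund Republic standard time.
The standard-time date in Jorund Republic, April 19, 2029, lies within the daylight-saving period (30 March – 4 November), so Jorund Republic is on daylight time, UTC+06:30.
06:45 UTC + 6h30m = 13:15 Jorund Republic.

13:15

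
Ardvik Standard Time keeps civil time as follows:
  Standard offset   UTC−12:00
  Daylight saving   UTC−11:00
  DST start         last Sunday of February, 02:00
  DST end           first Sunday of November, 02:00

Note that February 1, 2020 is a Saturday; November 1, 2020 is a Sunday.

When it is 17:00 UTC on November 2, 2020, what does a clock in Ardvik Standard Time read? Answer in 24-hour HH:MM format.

1 February 2020 is a Saturday, so Sundays fall on 2, 9, 16, 23; the last is February 23.
1 November 2020 is a Sunday, so the first Sunday is November 1.
At the standard offset (UTC−12:00), 17:00 UTC − 12h = 05:00 Ardvik Standard Time standard time.
The standard-time date in Ardvik Standard Time, November 2, 2020, does not fall between 23 February and 1 November, so daylight saving is not in effect and Ardvik Standard Time is at UTC−12:00.
17:00 UTC − 12h = 05:00 local.

05:00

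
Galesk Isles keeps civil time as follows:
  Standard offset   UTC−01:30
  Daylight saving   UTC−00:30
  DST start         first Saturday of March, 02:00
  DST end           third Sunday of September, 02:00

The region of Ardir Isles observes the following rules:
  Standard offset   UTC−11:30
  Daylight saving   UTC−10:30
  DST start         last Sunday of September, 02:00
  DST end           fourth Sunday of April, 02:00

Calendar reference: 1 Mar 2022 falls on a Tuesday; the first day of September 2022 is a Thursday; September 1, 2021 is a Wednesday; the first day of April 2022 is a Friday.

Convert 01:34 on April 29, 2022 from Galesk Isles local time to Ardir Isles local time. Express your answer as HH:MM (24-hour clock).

1 March 2022 is a Tuesday, so the first Saturday is March 5.
1 September 2022 is a Thursday, so the first Sunday is September 4 and the third is September 18.
April 29, 2022 falls between 5 March and 18 September, so daylight saving is in effect and Galesk Isles is at UTC−00:30.
01:34 Galesk Isles + 0h30m = 02:04 UTC.
1 September 2021 is a Wednesday, so Sundays fall on 5, 12, 19, 26; the last is September 26.
1 April 2022 is a Friday, so the first Sunday is April 3 and the fourth is April 24.
At the standard offset (UTC−11:30), 02:04 UTC − 11h30m = 14:34 Ardir Isles standard time (rolling into the previous day, 28 April 2022).
The standard-time date in Ardir Isles, April 28, 2022, is outside the daylight-saving period (26 September 2021 – 24 April 2022), so Ardir Isles is on standard time, UTC−11:30.
02:04 UTC − 11h30m = 14:34 Ardir Isles (rolling into the previous day, 28 April 2022).

14:34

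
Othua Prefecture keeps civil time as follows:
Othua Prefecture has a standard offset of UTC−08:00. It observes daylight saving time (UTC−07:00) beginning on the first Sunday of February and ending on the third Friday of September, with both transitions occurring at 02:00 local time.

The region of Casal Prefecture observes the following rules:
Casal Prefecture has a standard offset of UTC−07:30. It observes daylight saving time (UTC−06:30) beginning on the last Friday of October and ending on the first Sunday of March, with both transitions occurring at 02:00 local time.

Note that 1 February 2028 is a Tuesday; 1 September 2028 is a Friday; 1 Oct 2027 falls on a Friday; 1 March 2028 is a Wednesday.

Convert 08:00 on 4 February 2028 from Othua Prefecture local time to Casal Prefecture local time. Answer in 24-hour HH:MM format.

09:30

1 February 2028 is a Tuesday, so the first Sunday is February 6.
1 September 2028 is a Friday, so the first Friday is September 1 and the third is September 15.
4 February 2028 does not fall between 6 February and 15 September, so daylight saving is not in effect and Othua Prefecture is at UTC−08:00.
08:00 Othua Prefecture + 8h = 16:00 UTC.
1 October 2027 is a Friday, so Fridays fall on 1, 8, 15, 22, 29; the last is October 29.
1 March 2028 is a Wednesday, so the first Sunday is March 5.
At the standard offset (UTC−07:30), 16:00 UTC − 7h30m = 08:30 Casal Prefecture standard time.
The standard-time date in Casal Prefecture, 4 February 2028, lies within the daylight-saving period (29 October 2027 – 5 March 2028), so Casal Prefecture is on daylight time, UTC−06:30.
16:00 UTC − 6h30m = 09:30 Casal Prefecture.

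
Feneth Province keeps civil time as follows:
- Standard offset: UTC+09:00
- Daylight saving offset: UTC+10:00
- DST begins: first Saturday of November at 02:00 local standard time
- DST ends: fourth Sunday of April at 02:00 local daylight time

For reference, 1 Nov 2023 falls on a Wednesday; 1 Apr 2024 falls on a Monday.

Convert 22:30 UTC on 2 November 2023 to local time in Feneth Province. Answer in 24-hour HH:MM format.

1 November 2023 is a Wednesday, so the first Saturday is November 4.
1 April 2024 is a Monday, so the first Sunday is April 7 and the fourth is April 28.
At the standard offset (UTC+09:00), 22:30 UTC + 9h = 07:30 Feneth Province standard time (rolling into the next day, 3 November 2023).
The standard-time date in Feneth Province, 3 November 2023, does not fall between 4 November 2023 and 28 April 2024, so daylight saving is not in effect and Feneth Province is at UTC+09:00.
22:30 UTC + 9h = 07:30 local (rolling into the next day, 3 November 2023).

07:30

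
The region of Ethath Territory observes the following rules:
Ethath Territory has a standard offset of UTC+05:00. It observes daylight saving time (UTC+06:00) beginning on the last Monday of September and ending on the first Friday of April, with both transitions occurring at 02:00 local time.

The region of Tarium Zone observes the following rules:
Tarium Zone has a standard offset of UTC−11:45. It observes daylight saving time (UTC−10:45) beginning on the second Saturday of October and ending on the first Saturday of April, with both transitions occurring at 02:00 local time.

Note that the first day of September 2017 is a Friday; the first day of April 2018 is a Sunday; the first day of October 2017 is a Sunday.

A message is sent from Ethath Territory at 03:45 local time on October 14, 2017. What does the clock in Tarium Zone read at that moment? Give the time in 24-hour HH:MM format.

1 September 2017 is a Friday, so Mondays fall on 4, 11, 18, 25; the last is September 25.
1 April 2018 is a Sunday, so the first Friday is April 6.
October 14, 2017 falls between 25 September 2017 and 6 April 2018, so daylight saving is in effect and Ethath Territory is at UTC+06:00.
03:45 Ethath Territory − 6h = 21:45 UTC (rolling into the previous day, 13 October 2017).
1 October 2017 is a Sunday, so the first Saturday is October 7 and the second is October 14.
1 April 2018 is a Sunday, so the first Saturday is April 7.
At the standard offset (UTC−11:45), 21:45 UTC − 11h45m = 10:00 Tarium Zone standard time.
Daylight saving runs 14 October 2017 – 7 April 2018; the standard-time date in Tarium Zone, October 13, 2017, is outside that window, so Tarium Zone is on standard time at UTC−11:45.
21:45 UTC − 11h45m = 10:00 Tarium Zone.

10:00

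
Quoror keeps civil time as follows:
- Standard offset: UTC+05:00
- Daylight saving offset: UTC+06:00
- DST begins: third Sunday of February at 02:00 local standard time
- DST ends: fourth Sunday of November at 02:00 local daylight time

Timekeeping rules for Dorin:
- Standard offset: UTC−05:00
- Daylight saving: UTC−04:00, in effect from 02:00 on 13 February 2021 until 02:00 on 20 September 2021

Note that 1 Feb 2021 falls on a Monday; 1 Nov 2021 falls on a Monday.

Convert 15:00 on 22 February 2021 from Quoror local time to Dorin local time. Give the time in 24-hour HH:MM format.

1 February 2021 is a Monday, so the first Sunday is February 7 and the third is February 21.
1 November 2021 is a Monday, so the first Sunday is November 7 and the fourth is November 28.
22 February 2021 falls between 21 February and 28 November, so daylight saving is in effect and Quoror is at UTC+06:00.
15:00 Quoror − 6h = 09:00 UTC.
At the standard offset (UTC−05:00), 09:00 UTC − 5h = 04:00 Dorin standard time.
Daylight saving runs 13 February – 20 September; the standard-time date in Dorin, 22 February 2021, is inside that window, so Dorin is at UTC−04:00.
09:00 UTC − 4h = 05:00 Dorin.

05:00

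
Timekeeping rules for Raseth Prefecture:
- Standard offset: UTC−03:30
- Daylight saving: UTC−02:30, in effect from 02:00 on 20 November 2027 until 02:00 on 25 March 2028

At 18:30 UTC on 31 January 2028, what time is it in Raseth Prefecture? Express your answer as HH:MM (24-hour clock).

16:00

At the standard offset (UTC−03:30), 18:30 UTC − 3h30m = 15:00 Raseth Prefecture standard time.
The standard-time date in Raseth Prefecture, 31 January 2028, falls between 20 November 2027 and 25 March 2028, so daylight saving is in effect and Raseth Prefecture is at UTC−02:30.
18:30 UTC − 2h30m = 16:00 local.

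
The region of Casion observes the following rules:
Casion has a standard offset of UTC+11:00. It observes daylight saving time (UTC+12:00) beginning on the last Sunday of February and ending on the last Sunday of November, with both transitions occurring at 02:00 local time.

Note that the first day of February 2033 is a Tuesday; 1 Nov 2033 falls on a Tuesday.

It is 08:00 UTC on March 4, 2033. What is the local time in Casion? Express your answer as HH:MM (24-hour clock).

20:00

1 February 2033 is a Tuesday, so Sundays fall on 6, 13, 20, 27; the last is February 27.
1 November 2033 is a Tuesday, so Sundays fall on 6, 13, 20, 27; the last is November 27.
At the standard offset (UTC+11:00), 08:00 UTC + 11h = 19:00 Casion standard time.
The standard-time date in Casion, March 4, 2033, lies within the daylight-saving period (27 February – 27 November), so Casion is on daylight time, UTC+12:00.
08:00 UTC + 12h = 20:00 local.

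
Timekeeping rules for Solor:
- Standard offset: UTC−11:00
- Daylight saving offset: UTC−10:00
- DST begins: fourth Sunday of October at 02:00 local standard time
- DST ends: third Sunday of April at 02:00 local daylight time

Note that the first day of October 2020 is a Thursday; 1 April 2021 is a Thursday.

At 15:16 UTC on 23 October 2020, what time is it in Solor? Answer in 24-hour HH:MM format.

1 October 2020 is a Thursday, so the first Sunday is October 4 and the fourth is October 25.
1 April 2021 is a Thursday, so the first Sunday is April 4 and the third is April 18.
At the standard offset (UTC−11:00), 15:16 UTC − 11h = 04:16 Solor standard time.
Daylight saving runs 25 October 2020 – 18 April 2021; the standard-time date in Solor, 23 October 2020, is outside that window, so Solor is on standard time at UTC−11:00.
15:16 UTC − 11h = 04:16 local.

04:16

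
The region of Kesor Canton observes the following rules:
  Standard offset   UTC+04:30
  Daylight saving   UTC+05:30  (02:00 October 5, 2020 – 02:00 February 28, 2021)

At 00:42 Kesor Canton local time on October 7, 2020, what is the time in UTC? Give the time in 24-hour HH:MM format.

19:12

Daylight saving runs 5 October 2020 – 28 February 2021; October 7, 2020 is inside that window, so Kesor Canton is at UTC+05:30.
00:42 local − 5h30m = 19:12 UTC (rolling into the previous day, 6 October 2020).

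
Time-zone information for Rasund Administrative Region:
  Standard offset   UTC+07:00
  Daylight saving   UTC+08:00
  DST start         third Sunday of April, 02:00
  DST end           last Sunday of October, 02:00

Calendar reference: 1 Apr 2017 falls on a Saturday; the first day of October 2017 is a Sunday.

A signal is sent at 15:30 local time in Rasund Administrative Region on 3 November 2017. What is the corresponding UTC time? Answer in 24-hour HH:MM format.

1 April 2017 is a Saturday, so the first Sunday is April 2 and the third is April 16.
1 October 2017 is a Sunday, so Sundays fall on 1, 8, 15, 22, 29; the last is October 29.
3 November 2017 does not fall between 16 April and 29 October, so daylight saving is not in effect and Rasund Administrative Region is at UTC+07:00.
15:30 local − 7h = 08:30 UTC.

08:30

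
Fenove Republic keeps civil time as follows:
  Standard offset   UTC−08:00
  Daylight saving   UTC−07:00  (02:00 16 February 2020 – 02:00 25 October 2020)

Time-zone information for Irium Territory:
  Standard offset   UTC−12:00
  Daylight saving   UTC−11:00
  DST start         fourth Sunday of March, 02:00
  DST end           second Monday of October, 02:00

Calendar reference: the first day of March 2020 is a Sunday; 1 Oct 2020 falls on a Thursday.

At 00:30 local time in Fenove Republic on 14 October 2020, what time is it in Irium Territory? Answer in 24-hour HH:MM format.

14 October 2020 falls between 16 February and 25 October, so daylight saving is in effect and Fenove Republic is at UTC−07:00.
00:30 Fenove Republic + 7h = 07:30 UTC.
1 March 2020 is a Sunday, so the first Sunday is March 1 and the fourth is March 22.
1 October 2020 is a Thursday, so the first Monday is October 5 and the second is October 12.
At the standard offset (UTC−12:00), 07:30 UTC − 12h = 19:30 Irium Territory standard time (rolling into the previous day, 13 October 2020).
The standard-time date in Irium Territory, 13 October 2020, does not fall between 22 March and 12 October, so daylight saving is not in effect and Irium Territory is at UTC−12:00.
07:30 UTC − 12h = 19:30 Irium Territory (rolling into the previous day, 13 October 2020).

19:30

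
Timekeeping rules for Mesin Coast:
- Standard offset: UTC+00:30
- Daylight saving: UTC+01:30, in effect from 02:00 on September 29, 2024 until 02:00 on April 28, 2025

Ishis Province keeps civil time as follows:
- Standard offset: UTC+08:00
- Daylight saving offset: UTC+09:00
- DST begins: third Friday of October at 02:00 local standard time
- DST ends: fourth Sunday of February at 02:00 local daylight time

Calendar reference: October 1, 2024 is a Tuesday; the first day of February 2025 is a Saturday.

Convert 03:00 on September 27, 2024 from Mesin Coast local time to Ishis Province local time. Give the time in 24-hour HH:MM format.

September 27, 2024 is outside the daylight-saving period (29 September 2024 – 28 April 2025), so Mesin Coast is on standard time, UTC+00:30.
03:00 Mesin Coast − 0h30m = 02:30 UTC.
1 October 2024 is a Tuesday, so the first Friday is October 4 and the third is October 18.
1 February 2025 is a Saturday, so the first Sunday is February 2 and the fourth is February 23.
At the standard offset (UTC+08:00), 02:30 UTC + 8h = 10:30 Ishis Province standard time.
Daylight saving runs 18 October 2024 – 23 February 2025; the standard-time date in Ishis Province, September 27, 2024, is outside that window, so Ishis Province is on standard time at UTC+08:00.
02:30 UTC + 8h = 10:30 Ishis Province.

10:30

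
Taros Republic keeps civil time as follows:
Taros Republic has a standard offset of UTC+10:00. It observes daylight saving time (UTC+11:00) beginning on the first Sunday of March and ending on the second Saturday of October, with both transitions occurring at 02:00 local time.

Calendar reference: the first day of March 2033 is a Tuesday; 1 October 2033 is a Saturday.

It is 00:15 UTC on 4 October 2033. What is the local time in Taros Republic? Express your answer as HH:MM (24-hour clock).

11:15

1 March 2033 is a Tuesday, so the first Sunday is March 6.
1 October 2033 is a Saturday, so the first Saturday is October 1 and the second is October 8.
At the standard offset (UTC+10:00), 00:15 UTC + 10h = 10:15 Taros Republic standard time.
The standard-time date in Taros Republic, 4 October 2033, falls between 6 March and 8 October, so daylight saving is in effect and Taros Republic is at UTC+11:00.
00:15 UTC + 11h = 11:15 local.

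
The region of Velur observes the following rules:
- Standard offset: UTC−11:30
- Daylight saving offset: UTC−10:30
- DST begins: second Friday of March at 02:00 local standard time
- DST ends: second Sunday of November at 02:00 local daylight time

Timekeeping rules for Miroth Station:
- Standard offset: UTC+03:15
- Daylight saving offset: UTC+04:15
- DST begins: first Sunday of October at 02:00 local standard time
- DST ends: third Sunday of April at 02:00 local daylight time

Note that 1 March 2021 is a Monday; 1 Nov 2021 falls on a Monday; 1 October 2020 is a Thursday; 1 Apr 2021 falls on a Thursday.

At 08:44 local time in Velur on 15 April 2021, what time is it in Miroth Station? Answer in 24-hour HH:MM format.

23:29

1 March 2021 is a Monday, so the first Friday is March 5 and the second is March 12.
1 November 2021 is a Monday, so the first Sunday is November 7 and the second is November 14.
15 April 2021 falls between 12 March and 14 November, so daylight saving is in effect and Velur is at UTC−10:30.
08:44 Velur + 10h30m = 19:14 UTC.
1 October 2020 is a Thursday, so the first Sunday is October 4.
1 April 2021 is a Thursday, so the first Sunday is April 4 and the third is April 18.
At the standard offset (UTC+03:15), 19:14 UTC + 3h15m = 22:29 Miroth Station standard time.
The standard-time date in Miroth Station, 15 April 2021, falls between 4 October 2020 and 18 April 2021, so daylight saving is in effect and Miroth Station is at UTC+04:15.
19:14 UTC + 4h15m = 23:29 Miroth Station.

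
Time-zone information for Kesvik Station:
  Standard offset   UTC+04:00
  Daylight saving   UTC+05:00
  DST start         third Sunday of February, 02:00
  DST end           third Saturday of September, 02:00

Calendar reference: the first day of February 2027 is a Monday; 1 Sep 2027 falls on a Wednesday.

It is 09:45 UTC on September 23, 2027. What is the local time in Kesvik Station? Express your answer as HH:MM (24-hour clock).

1 February 2027 is a Monday, so the first Sunday is February 7 and the third is February 21.
1 September 2027 is a Wednesday, so the first Saturday is September 4 and the third is September 18.
At the standard offset (UTC+04:00), 09:45 UTC + 4h = 13:45 Kesvik Station standard time.
The standard-time date in Kesvik Station, September 23, 2027, does not fall between 21 February and 18 September, so daylight saving is not in effect and Kesvik Station is at UTC+04:00.
09:45 UTC + 4h = 13:45 local.

13:45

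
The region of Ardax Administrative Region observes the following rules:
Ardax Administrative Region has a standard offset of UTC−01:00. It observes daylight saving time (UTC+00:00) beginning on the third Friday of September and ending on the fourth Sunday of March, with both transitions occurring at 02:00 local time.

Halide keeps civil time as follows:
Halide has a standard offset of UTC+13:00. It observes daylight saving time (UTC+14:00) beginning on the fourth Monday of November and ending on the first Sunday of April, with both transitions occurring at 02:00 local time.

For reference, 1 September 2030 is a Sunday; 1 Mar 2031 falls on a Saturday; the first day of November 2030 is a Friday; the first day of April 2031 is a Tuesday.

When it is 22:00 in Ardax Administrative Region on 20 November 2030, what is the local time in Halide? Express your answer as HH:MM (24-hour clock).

1 September 2030 is a Sunday, so the first Friday is September 6 and the third is September 20.
1 March 2031 is a Saturday, so the first Sunday is March 2 and the fourth is March 23.
Daylight saving runs 20 September 2030 – 23 March 2031; 20 November 2030 is inside that window, so Ardax Administrative Region is at UTC+00:00.
22:00 Ardax Administrative Region − 0h = 22:00 UTC.
1 November 2030 is a Friday, so the first Monday is November 4 and the fourth is November 25.
1 April 2031 is a Tuesday, so the first Sunday is April 6.
At the standard offset (UTC+13:00), 22:00 UTC + 13h = 11:00 Halide standard time (rolling into the next day, 21 November 2030).
Daylight saving runs 25 November 2030 – 6 April 2031; the standard-time date in Halide, 21 November 2030, is outside that window, so Halide is on standard time at UTC+13:00.
22:00 UTC + 13h = 11:00 Halide (rolling into the next day, 21 November 2030).

11:00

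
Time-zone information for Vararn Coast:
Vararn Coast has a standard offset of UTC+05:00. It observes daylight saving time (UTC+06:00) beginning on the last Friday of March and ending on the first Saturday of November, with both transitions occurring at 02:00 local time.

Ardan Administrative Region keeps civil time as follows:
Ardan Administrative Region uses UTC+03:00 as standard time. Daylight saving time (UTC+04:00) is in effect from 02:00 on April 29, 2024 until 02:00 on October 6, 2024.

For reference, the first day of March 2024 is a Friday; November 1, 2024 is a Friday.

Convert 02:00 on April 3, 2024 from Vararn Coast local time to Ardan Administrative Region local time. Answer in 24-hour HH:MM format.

1 March 2024 is a Friday, so Fridays fall on 1, 8, 15, 22, 29; the last is March 29.
1 November 2024 is a Friday, so the first Saturday is November 2.
April 3, 2024 lies within the daylight-saving period (29 March – 2 November), so Vararn Coast is on daylight time, UTC+06:00.
02:00 Vararn Coast − 6h = 20:00 UTC (rolling into the previous day, 2 April 2024).
At the standard offset (UTC+03:00), 20:00 UTC + 3h = 23:00 Ardan Administrative Region standard time.
Daylight saving runs 29 April – 6 October; the standard-time date in Ardan Administrative Region, April 2, 2024, is outside that window, so Ardan Administrative Region is on standard time at UTC+03:00.
20:00 UTC + 3h = 23:00 Ardan Administrative Region.

23:00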